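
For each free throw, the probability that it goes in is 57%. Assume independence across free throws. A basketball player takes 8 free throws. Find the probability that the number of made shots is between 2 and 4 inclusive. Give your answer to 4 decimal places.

X ~ Binomial(8, 0.57); P(2 ≤ X ≤ 4) = Σ C(8,k) p^k (1−p)^(8−k) over k:
  k=2: C(8,2)·0.57^2·0.43^6 = 0.057507
  k=3: C(8,3)·0.57^3·0.43^5 = 0.152460
  k=4: C(8,4)·0.57^4·0.43^4 = 0.252622
Total = 0.462588

0.4626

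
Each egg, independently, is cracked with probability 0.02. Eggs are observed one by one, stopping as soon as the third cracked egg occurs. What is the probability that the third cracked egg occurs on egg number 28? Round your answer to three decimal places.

Y = trial on which the third success occurs; negative binomial, r=3, p=0.02.
P(Y=28) = C(27,2) · p^3 · (1−p)^25
= 351 · 8e-06 · 0.60346 = 0.00169

0.002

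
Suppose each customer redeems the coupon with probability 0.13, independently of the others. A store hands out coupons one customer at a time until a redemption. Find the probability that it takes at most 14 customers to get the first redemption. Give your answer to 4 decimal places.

0.8577

Y = number of customers to the first success; geometric, p = 0.13.
P(Y ≤ 14) = 1 − (1−p)^14 = 1 − 0.142321 = 0.857679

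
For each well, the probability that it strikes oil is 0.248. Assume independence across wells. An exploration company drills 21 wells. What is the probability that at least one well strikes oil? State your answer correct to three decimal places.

0.997

P(at least one) = 1 − P(none) = 1 − (1 − 0.248)^21
= 1 − 0.00252 = 0.99748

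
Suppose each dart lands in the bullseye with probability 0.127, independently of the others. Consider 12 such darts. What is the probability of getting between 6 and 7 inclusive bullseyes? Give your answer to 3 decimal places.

0.002

X ~ Binomial(12, 0.127); P(6 ≤ X ≤ 7) = Σ C(12,k) p^k (1−p)^(12−k) over k:
  k=6: C(12,6)·0.127^6·0.873^6 = 0.00172
  k=7: C(12,7)·0.127^7·0.873^5 = 0.00021
Total = 0.00193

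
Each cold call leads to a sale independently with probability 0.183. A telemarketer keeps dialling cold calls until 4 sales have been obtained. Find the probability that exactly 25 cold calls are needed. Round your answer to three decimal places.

0.033

Y = trial on which the fourth success occurs; negative binomial, r=4, p=0.183.
P(Y=25) = C(24,3) · p^4 · (1−p)^21
= 2024 · 0.0011215 · 0.014344 = 0.03256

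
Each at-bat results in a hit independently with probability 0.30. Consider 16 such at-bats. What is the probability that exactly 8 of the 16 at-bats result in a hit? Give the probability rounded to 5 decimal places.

0.04868

X ~ Binomial(n=16, p=0.30).
P(X=8) = C(16,8) · p^8 · (1−p)^8
= 12870 · 6.561e-05 · 0.057648 = 0.0486780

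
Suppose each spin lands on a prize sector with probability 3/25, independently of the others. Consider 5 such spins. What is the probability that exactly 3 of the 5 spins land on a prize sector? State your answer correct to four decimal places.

X ~ Binomial(n=5, p=0.12).
P(X=3) = C(5,3) · p^3 · (1−p)^2
= 10 · 0.001728 · 0.7744 = 0.013382

0.0134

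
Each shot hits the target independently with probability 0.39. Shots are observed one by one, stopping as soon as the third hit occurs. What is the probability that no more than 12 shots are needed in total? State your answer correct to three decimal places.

0.905

Finishing within 12 shots ⇔ at least 3 successes in the first 12. With X ~ Binomial(12, 0.39), P(Y ≤ 12) = 1 − P(X ≤ 2).
  k=0: C(12,0)·0.39^0·0.61^12 = 0.00265
  k=1: C(12,1)·0.39^1·0.61^11 = 0.02036
  k=2: C(12,2)·0.39^2·0.61^10 = 0.07161
1 − 0.09463 = 0.90537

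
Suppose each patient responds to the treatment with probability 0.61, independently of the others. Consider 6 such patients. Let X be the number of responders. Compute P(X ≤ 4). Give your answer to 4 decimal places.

0.7508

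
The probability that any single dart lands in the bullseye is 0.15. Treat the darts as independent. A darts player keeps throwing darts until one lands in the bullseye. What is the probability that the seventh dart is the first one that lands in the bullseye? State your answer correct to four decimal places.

Geometric (trials to first success), p = 0.15.
P(Y = 7) = (1−p)^6 · p = 0.37715 · 0.15 = 0.056572

0.0566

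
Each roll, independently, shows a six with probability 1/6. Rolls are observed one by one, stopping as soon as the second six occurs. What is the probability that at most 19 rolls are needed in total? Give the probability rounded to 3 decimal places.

Finishing within 19 rolls ⇔ at least 2 successes in the first 19. With X ~ Binomial(19, 0.166667), P(Y ≤ 19) = 1 − P(X ≤ 1).
  k=0: C(19,0)·0.166667^0·0.833333^19 = 0.03130
  k=1: C(19,1)·0.166667^1·0.833333^18 = 0.11894
1 − 0.15024 = 0.84976

0.850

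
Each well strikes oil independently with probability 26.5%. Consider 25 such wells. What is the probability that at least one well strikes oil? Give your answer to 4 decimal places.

0.9995

P(at least one) = 1 − P(none) = 1 − (1 − 0.265)^25
= 1 − 0.000454 = 0.999546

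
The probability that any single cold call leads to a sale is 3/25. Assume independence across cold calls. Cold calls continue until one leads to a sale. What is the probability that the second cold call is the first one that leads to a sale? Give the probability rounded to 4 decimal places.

Geometric (trials to first success), p = 0.12.
P(Y = 2) = (1−p)^1 · p = 0.88 · 0.12 = 0.105600

0.1056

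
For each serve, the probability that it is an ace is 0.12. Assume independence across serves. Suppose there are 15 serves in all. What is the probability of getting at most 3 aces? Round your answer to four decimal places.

X ~ Binomial(15, 0.12); P(X ≤ 3) = Σ C(15,k) p^k (1−p)^(15−k) over k:
  k=0: C(15,0)·0.12^0·0.88^15 = 0.146974
  k=1: C(15,1)·0.12^1·0.88^14 = 0.300628
  k=2: C(15,2)·0.12^2·0.88^13 = 0.286963
  k=3: C(15,3)·0.12^3·0.88^12 = 0.169569
Total = 0.904135

0.9041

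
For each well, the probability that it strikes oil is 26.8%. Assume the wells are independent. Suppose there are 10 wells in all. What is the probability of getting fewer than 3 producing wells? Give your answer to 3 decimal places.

0.472

X ~ Binomial(10, 0.268); P(X ≤ 2) = Σ C(10,k) p^k (1−p)^(10−k) over k:
  k=0: C(10,0)·0.268^0·0.732^10 = 0.04417
  k=1: C(10,1)·0.268^1·0.732^9 = 0.16171
  k=2: C(10,2)·0.268^2·0.732^8 = 0.26642
Total = 0.47230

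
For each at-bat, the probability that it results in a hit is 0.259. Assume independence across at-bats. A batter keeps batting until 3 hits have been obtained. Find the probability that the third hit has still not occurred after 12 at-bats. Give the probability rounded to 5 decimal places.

Needing more than 12 at-bats ⇔ fewer than 3 successes in the first 12. With X ~ Binomial(12, 0.259), P(Y > 12) = P(X ≤ 2).
  k=0: C(12,0)·0.259^0·0.741^12 = 0.0274043
  k=1: C(12,1)·0.259^1·0.741^11 = 0.1149427
  k=2: C(12,2)·0.259^2·0.741^10 = 0.2209660
P(X ≤ 2) = 0.3633130

0.36331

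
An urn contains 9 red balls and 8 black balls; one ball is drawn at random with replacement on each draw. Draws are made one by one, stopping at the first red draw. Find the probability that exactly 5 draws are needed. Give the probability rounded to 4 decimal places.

0.0260

Geometric (trials to first success), p = 0.529412.
P(Y = 5) = (1−p)^4 · p = 0.049042 · 0.529412 = 0.025963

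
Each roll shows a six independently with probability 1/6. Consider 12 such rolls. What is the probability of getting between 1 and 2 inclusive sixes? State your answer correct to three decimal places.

0.565

X ~ Binomial(12, 0.166667); P(1 ≤ X ≤ 2) = Σ C(12,k) p^k (1−p)^(12−k) over k:
  k=1: C(12,1)·0.166667^1·0.833333^11 = 0.26918
  k=2: C(12,2)·0.166667^2·0.833333^10 = 0.29609
Total = 0.56527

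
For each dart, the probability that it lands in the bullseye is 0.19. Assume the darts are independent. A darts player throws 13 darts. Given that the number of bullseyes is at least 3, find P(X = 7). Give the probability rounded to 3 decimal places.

0.009

X ~ Binomial(13, 0.19). Want P(X=7 | X≥3) = P(X=7) / P(X≥3).
P(X=7) = C(13,7)·0.19^7·0.81^6 = 0.00433
P(X≥3) = 1 − 0.06461 − 0.19702 − 0.27729 = 0.46107
Ratio = 0.00433 / 0.46107 = 0.00940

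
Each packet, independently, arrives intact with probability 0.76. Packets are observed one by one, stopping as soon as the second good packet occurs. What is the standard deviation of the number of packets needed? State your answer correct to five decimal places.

0.91161

Y = total packets until the second success; negative binomial with r=2, p=0.76.
SD(Y) = √[r(1−p)/p²] = √(0.8310249) = 0.9116057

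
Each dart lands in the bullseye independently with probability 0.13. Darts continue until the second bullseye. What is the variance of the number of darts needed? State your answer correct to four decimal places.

Y = total darts until the second success; negative binomial with r=2, p=0.13.
Var(Y) = r(1−p)/p² = 2·0.87 / 0.13² = 102.958580

102.9586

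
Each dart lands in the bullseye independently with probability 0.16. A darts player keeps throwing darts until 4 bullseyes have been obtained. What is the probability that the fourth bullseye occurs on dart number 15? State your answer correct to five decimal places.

Y = trial on which the fourth success occurs; negative binomial, r=4, p=0.16.
P(Y=15) = C(14,3) · p^4 · (1−p)^11
= 364 · 0.00065536 · 0.14692 = 0.0350472

0.03505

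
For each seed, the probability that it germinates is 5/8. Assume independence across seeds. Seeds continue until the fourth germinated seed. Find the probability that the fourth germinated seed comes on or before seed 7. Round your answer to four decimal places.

Finishing within 7 seeds ⇔ at least 4 successes in the first 7. With X ~ Binomial(7, 0.625), P(Y ≤ 7) = 1 − P(X ≤ 3).
  k=0: C(7,0)·0.625^0·0.375^7 = 0.001043
  k=1: C(7,1)·0.625^1·0.375^6 = 0.012167
  k=2: C(7,2)·0.625^2·0.375^5 = 0.060833
  k=3: C(7,3)·0.625^3·0.375^4 = 0.168979
1 − 0.243021 = 0.756979

0.7570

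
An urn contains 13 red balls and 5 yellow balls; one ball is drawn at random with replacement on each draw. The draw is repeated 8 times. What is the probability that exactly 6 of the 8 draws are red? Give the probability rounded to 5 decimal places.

X ~ Binomial(n=8, p=0.722222).
P(X=6) = C(8,6) · p^6 · (1−p)^2
= 28 · 0.14191 · 0.07716 = 0.3066042

0.30660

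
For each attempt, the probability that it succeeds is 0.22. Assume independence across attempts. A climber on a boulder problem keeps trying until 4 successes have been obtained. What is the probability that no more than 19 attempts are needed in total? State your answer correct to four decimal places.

Finishing within 19 attempts ⇔ at least 4 successes in the first 19. With X ~ Binomial(19, 0.22), P(Y ≤ 19) = 1 − P(X ≤ 3).
  k=0: C(19,0)·0.22^0·0.78^19 = 0.008908
  k=1: C(19,1)·0.22^1·0.78^18 = 0.047740
  k=2: C(19,2)·0.22^2·0.78^17 = 0.121185
  k=3: C(19,3)·0.22^3·0.78^16 = 0.193689
1 − 0.371522 = 0.628478

0.6285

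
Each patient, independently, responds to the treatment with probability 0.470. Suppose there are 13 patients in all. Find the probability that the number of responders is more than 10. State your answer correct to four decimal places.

0.0063

X ~ Binomial(13, 0.47); P(X ≥ 11) = Σ C(13,k) p^k (1−p)^(13−k) over k:
  k=11: C(13,11)·0.47^11·0.53^2 = 0.005417
  k=12: C(13,12)·0.47^12·0.53^1 = 0.000801
  k=13: C(13,13)·0.47^13·0.53^0 = 0.000055
Total = 0.006272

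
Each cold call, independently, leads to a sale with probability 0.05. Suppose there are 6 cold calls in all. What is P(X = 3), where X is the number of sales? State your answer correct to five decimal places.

0.00214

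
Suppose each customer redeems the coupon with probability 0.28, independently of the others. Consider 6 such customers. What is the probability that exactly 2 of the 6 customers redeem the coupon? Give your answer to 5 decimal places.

0.31604

X ~ Binomial(n=6, p=0.28).
P(X=2) = C(6,2) · p^2 · (1−p)^4
= 15 · 0.0784 · 0.26874 = 0.3160365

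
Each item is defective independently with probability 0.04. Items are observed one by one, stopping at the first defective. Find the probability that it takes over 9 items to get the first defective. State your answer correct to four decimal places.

0.6925

Y = number of items to the first success; geometric, p = 0.04.
P(Y > 9) = P(first 9 all fail) = (1−p)^9 = 0.692534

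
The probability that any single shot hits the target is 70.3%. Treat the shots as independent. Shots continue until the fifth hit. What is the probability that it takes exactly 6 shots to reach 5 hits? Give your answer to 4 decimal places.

0.2550

Y = trial on which the fifth success occurs; negative binomial, r=5, p=0.703.
P(Y=6) = C(5,4) · p^5 · (1−p)^1
= 5 · 0.1717 · 0.297 = 0.254978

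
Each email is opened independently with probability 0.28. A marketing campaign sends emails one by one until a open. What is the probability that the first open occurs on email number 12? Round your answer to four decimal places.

Geometric (trials to first success), p = 0.28.
P(Y = 12) = (1−p)^11 · p = 0.026956 · 0.28 = 0.007548

0.0075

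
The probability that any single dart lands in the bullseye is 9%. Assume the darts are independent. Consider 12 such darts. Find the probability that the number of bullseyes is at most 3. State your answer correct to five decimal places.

X ~ Binomial(12, 0.09); P(X ≤ 3) = Σ C(12,k) p^k (1−p)^(12−k) over k:
  k=0: C(12,0)·0.09^0·0.91^12 = 0.3224755
  k=1: C(12,1)·0.09^1·0.91^11 = 0.3827182
  k=2: C(12,2)·0.09^2·0.91^10 = 0.2081819
  k=3: C(12,3)·0.09^3·0.91^9 = 0.0686314
Total = 0.9820069

0.98201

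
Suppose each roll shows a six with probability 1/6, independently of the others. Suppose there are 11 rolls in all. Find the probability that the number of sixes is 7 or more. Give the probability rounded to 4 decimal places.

0.0006

X ~ Binomial(11, 0.166667); P(X ≥ 7) = Σ C(11,k) p^k (1−p)^(11−k) over k:
  k=7: C(11,7)·0.166667^7·0.833333^4 = 0.000568
  k=8: C(11,8)·0.166667^8·0.833333^3 = 0.000057
  k=9: C(11,9)·0.166667^9·0.833333^2 = 0.000004
  k=10: C(11,10)·0.166667^10·0.833333^1 = 0.000000
  k=11: C(11,11)·0.166667^11·0.833333^0 = 0.000000
Total = 0.000629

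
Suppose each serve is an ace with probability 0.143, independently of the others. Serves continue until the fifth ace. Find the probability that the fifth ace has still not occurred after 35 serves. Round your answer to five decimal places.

Needing more than 35 serves ⇔ fewer than 5 successes in the first 35. With X ~ Binomial(35, 0.143), P(Y > 35) = P(X ≤ 4).
  k=0: C(35,0)·0.143^0·0.857^35 = 0.0045116
  k=1: C(35,1)·0.143^1·0.857^34 = 0.0263483
  k=2: C(35,2)·0.143^2·0.857^33 = 0.0747405
  k=3: C(35,3)·0.143^3·0.857^32 = 0.1371842
  k=4: C(35,4)·0.143^4·0.857^31 = 0.1831257
P(X ≤ 4) = 0.4259103

0.42591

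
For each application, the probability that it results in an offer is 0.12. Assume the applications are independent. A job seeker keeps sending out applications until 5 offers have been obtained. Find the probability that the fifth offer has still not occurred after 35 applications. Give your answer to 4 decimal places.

0.5875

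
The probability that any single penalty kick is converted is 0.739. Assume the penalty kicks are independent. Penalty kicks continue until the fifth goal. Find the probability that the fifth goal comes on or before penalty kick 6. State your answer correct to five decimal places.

0.50803

Finishing within 6 penalty kicks ⇔ at least 5 successes in the first 6. With X ~ Binomial(6, 0.739), P(Y ≤ 6) = 1 − P(X ≤ 4).
  k=0: C(6,0)·0.739^0·0.261^6 = 0.0003161
  k=1: C(6,1)·0.739^1·0.261^5 = 0.0053703
  k=2: C(6,2)·0.739^2·0.261^4 = 0.0380139
  k=3: C(6,3)·0.739^3·0.261^3 = 0.1435109
  k=4: C(6,4)·0.739^4·0.261^2 = 0.3047544
1 − 0.4919656 = 0.5080344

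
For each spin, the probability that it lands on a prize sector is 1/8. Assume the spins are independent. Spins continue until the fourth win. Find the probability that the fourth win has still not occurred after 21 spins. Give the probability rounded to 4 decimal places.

0.7366

Needing more than 21 spins ⇔ fewer than 4 successes in the first 21. With X ~ Binomial(21, 0.125), P(Y > 21) = P(X ≤ 3).
  k=0: C(21,0)·0.125^0·0.875^21 = 0.060558
  k=1: C(21,1)·0.125^1·0.875^20 = 0.181673
  k=2: C(21,2)·0.125^2·0.875^19 = 0.259533
  k=3: C(21,3)·0.125^3·0.875^18 = 0.234815
P(X ≤ 3) = 0.736579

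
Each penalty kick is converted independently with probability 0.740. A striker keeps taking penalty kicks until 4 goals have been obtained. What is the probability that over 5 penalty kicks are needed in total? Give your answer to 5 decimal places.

0.38827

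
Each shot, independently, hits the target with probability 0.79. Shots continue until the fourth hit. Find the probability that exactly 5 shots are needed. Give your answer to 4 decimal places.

Y = trial on which the fourth success occurs; negative binomial, r=4, p=0.79.
P(Y=5) = C(4,3) · p^4 · (1−p)^1
= 4 · 0.3895 · 0.21 = 0.327181

0.3272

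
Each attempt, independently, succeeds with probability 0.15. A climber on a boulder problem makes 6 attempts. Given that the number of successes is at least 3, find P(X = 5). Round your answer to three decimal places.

0.008

X ~ Binomial(6, 0.15). Want P(X=5 | X≥3) = P(X=5) / P(X≥3).
P(X=5) = C(6,5)·0.15^5·0.85^1 = 0.00039
P(X≥3) = 1 − 0.37715 − 0.39933 − 0.17618 = 0.04734
Ratio = 0.00039 / 0.04734 = 0.00818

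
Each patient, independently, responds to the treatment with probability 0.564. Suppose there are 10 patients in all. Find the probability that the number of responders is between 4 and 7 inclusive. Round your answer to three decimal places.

0.797

X ~ Binomial(10, 0.564); P(4 ≤ X ≤ 7) = Σ C(10,k) p^k (1−p)^(10−k) over k:
  k=4: C(10,4)·0.564^4·0.436^6 = 0.14597
  k=5: C(10,5)·0.564^5·0.436^5 = 0.22658
  k=6: C(10,6)·0.564^6·0.436^4 = 0.24425
  k=7: C(10,7)·0.564^7·0.436^3 = 0.18055
Total = 0.79735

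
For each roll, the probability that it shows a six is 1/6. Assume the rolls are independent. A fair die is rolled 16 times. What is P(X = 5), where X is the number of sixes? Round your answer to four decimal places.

X ~ Binomial(n=16, p=0.166667).
P(X=5) = C(16,5) · p^5 · (1−p)^11
= 4368 · 0.0001286 · 0.13459 = 0.075602

0.0756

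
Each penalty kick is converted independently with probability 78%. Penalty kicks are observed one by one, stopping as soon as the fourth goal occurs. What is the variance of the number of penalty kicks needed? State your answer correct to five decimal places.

1.44642

Y = total penalty kicks until the fourth success; negative binomial with r=4, p=0.78.
Var(Y) = r(1−p)/p² = 4·0.22 / 0.78² = 1.4464168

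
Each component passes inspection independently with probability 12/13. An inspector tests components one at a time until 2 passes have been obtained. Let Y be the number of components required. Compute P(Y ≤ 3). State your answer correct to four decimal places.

0.9832

Finishing within 3 components ⇔ at least 2 successes in the first 3. With X ~ Binomial(3, 0.923077), P(Y ≤ 3) = 1 − P(X ≤ 1).
  k=0: C(3,0)·0.923077^0·0.076923^3 = 0.000455
  k=1: C(3,1)·0.923077^1·0.076923^2 = 0.016386
1 − 0.016841 = 0.983159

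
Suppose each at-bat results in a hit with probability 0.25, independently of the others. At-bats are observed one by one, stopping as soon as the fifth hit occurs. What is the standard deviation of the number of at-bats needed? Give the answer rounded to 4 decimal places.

Y = total at-bats until the fifth success; negative binomial with r=5, p=0.25.
SD(Y) = √[r(1−p)/p²] = √(60.000000) = 7.745967

7.7460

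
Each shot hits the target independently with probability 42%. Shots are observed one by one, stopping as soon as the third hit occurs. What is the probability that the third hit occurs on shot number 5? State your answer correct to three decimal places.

0.150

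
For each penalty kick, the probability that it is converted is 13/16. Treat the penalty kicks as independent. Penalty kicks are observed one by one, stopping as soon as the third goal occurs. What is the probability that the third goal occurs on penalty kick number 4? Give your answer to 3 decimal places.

Y = trial on which the third success occurs; negative binomial, r=3, p=0.8125.
P(Y=4) = C(3,2) · p^3 · (1−p)^1
= 3 · 0.53638 · 0.1875 = 0.30171

0.302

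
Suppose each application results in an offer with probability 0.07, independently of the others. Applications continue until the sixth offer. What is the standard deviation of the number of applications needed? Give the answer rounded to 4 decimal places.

33.7457

Y = total applications until the sixth success; negative binomial with r=6, p=0.07.
SD(Y) = √[r(1−p)/p²] = √(1138.775510) = 33.745748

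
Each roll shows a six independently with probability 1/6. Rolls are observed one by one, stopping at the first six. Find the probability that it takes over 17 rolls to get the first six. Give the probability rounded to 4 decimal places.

Y = number of rolls to the first success; geometric, p = 0.166667.
P(Y > 17) = P(first 17 all fail) = (1−p)^17 = 0.045073

0.0451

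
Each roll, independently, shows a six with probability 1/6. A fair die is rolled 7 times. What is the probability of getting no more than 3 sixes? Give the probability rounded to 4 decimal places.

X ~ Binomial(7, 0.166667); P(X ≤ 3) = Σ C(7,k) p^k (1−p)^(7−k) over k:
  k=0: C(7,0)·0.166667^0·0.833333^7 = 0.279082
  k=1: C(7,1)·0.166667^1·0.833333^6 = 0.390714
  k=2: C(7,2)·0.166667^2·0.833333^5 = 0.234429
  k=3: C(7,3)·0.166667^3·0.833333^4 = 0.078143
Total = 0.982367

0.9824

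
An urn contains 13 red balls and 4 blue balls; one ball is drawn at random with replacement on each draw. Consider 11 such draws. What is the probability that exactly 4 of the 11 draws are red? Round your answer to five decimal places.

X ~ Binomial(n=11, p=0.764706).
P(X=4) = C(11,4) · p^4 · (1−p)^7
= 330 · 0.34196 · 3.9928e-05 = 0.0045058

0.00451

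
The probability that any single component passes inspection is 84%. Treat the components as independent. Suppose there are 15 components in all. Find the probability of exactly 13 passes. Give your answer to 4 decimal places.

X ~ Binomial(n=15, p=0.84).
P(X=13) = C(15,13) · p^13 · (1−p)^2
= 105 · 0.10366 · 0.0256 = 0.278651

0.2787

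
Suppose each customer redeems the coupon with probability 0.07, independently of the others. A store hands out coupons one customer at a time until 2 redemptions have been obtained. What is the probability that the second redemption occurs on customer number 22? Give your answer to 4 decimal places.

Y = trial on which the second success occurs; negative binomial, r=2, p=0.07.
P(Y=22) = C(21,1) · p^2 · (1−p)^20
= 21 · 0.0049 · 0.23424 = 0.024103

0.0241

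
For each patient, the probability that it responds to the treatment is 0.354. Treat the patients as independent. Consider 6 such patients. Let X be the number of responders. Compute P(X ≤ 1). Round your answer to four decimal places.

X ~ Binomial(6, 0.354); P(X ≤ 1) = Σ C(6,k) p^k (1−p)^(6−k) over k:
  k=0: C(6,0)·0.354^0·0.646^6 = 0.072677
  k=1: C(6,1)·0.354^1·0.646^5 = 0.238956
Total = 0.311632

0.3116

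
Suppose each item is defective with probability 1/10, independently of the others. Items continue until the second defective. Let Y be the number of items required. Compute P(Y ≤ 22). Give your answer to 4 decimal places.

Finishing within 22 items ⇔ at least 2 successes in the first 22. With X ~ Binomial(22, 0.10), P(Y ≤ 22) = 1 − P(X ≤ 1).
  k=0: C(22,0)·0.10^0·0.90^22 = 0.098477
  k=1: C(22,1)·0.10^1·0.90^21 = 0.240722
1 − 0.339199 = 0.660801

0.6608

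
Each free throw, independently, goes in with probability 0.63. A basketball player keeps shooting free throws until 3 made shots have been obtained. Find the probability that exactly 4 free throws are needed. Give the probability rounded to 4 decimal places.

0.2776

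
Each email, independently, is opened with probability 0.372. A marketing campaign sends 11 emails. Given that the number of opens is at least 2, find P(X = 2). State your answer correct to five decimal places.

X ~ Binomial(11, 0.372). Want P(X=2 | X≥2) = P(X=2) / P(X≥2).
P(X=2) = C(11,2)·0.372^2·0.628^9 = 0.1156340
P(X≥2) = 1 − 0.0059918 − 0.0390420 = 0.9549662
Ratio = 0.1156340 / 0.9549662 = 0.1210870

0.12109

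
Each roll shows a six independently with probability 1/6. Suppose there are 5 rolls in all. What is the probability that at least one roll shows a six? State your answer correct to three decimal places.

P(at least one) = 1 − P(none) = 1 − (1 − 0.166667)^5
= 1 − 0.40188 = 0.59812

0.598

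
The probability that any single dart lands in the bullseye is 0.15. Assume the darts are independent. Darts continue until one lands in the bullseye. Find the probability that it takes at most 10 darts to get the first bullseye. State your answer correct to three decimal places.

0.803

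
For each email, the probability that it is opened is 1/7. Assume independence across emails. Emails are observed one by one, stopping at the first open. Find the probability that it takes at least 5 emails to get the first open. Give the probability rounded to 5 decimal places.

0.53978

Y = number of emails to the first success; geometric, p = 0.142857.
P(Y > 4) = P(first 4 all fail) = (1−p)^4 = 0.5397751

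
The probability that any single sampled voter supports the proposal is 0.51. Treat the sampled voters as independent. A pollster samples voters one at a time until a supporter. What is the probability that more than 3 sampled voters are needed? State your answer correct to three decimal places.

0.118

Y = number of sampled voters to the first success; geometric, p = 0.51.
P(Y > 3) = P(first 3 all fail) = (1−p)^3 = 0.11765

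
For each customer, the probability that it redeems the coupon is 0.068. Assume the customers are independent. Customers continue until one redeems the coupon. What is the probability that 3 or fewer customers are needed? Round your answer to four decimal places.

0.1904

Y = number of customers to the first success; geometric, p = 0.068.
P(Y ≤ 3) = 1 − (1−p)^3 = 1 − 0.809558 = 0.190442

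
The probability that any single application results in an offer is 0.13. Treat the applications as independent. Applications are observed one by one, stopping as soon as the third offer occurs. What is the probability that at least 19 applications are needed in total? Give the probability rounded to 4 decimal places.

0.5794

Needing more than 18 applications ⇔ fewer than 3 successes in the first 18. With X ~ Binomial(18, 0.13), P(Y > 18) = P(X ≤ 2).
  k=0: C(18,0)·0.13^0·0.87^18 = 0.081535
  k=1: C(18,1)·0.13^1·0.87^17 = 0.219302
  k=2: C(18,2)·0.13^2·0.87^16 = 0.278539
P(X ≤ 2) = 0.579377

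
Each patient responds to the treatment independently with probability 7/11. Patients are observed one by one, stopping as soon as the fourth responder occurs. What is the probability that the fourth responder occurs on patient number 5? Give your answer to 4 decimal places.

0.2385

Y = trial on which the fourth success occurs; negative binomial, r=4, p=0.636364.
P(Y=5) = C(4,3) · p^4 · (1−p)^1
= 4 · 0.16399 · 0.36364 = 0.238533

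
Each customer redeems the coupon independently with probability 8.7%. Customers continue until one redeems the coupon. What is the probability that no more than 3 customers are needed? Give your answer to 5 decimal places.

0.23895

Y = number of customers to the first success; geometric, p = 0.087.
P(Y ≤ 3) = 1 − (1−p)^3 = 1 − 0.7610485 = 0.2389515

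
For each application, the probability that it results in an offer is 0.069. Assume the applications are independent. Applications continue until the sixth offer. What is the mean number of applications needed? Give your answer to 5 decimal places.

86.95652

Y = total applications until the sixth success; negative binomial with r=6, p=0.069.
E[Y] = r / p = 6 / 0.069 = 86.9565217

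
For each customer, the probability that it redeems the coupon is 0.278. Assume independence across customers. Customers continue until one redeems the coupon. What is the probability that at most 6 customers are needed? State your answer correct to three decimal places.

Y = number of customers to the first success; geometric, p = 0.278.
P(Y ≤ 6) = 1 − (1−p)^6 = 1 − 0.14165 = 0.85835

0.858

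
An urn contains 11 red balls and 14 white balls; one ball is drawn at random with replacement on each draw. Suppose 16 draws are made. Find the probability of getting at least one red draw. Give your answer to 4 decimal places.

P(at least one) = 1 − P(none) = 1 − (1 − 0.44)^16
= 1 − 0.000094 = 0.999906

0.9999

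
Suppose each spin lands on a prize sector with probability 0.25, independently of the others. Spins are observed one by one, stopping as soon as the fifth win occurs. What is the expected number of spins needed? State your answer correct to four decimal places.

Y = total spins until the fifth success; negative binomial with r=5, p=0.25.
E[Y] = r / p = 5 / 0.25 = 20.000000

20.0000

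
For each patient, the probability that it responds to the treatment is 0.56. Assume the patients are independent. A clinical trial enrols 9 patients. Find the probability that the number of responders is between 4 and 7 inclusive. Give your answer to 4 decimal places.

0.8055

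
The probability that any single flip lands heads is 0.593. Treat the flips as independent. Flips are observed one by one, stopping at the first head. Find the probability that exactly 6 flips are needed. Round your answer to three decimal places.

Geometric (trials to first success), p = 0.593.
P(Y = 6) = (1−p)^5 · p = 0.011168 · 0.593 = 0.00662

0.007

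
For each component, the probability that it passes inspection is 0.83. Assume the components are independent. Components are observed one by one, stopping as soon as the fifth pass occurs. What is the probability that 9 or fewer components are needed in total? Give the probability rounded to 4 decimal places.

Finishing within 9 components ⇔ at least 5 successes in the first 9. With X ~ Binomial(9, 0.83), P(Y ≤ 9) = 1 − P(X ≤ 4).
  k=0: C(9,0)·0.83^0·0.17^9 = 0.000000
  k=1: C(9,1)·0.83^1·0.17^8 = 0.000005
  k=2: C(9,2)·0.83^2·0.17^7 = 0.000102
  k=3: C(9,3)·0.83^3·0.17^6 = 0.001159
  k=4: C(9,4)·0.83^4·0.17^5 = 0.008490
1 − 0.009757 = 0.990243

0.9902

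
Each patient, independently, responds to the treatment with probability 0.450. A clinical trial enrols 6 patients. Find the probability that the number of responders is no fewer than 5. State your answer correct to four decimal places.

0.0692

X ~ Binomial(6, 0.45); P(X ≥ 5) = Σ C(6,k) p^k (1−p)^(6−k) over k:
  k=5: C(6,5)·0.45^5·0.55^1 = 0.060894
  k=6: C(6,6)·0.45^6·0.55^0 = 0.008304
Total = 0.069198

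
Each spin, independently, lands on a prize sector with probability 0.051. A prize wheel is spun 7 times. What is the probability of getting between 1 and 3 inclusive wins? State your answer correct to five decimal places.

0.30658

X ~ Binomial(7, 0.051); P(1 ≤ X ≤ 3) = Σ C(7,k) p^k (1−p)^(7−k) over k:
  k=1: C(7,1)·0.051^1·0.949^6 = 0.2607747
  k=2: C(7,2)·0.051^2·0.949^5 = 0.0420427
  k=3: C(7,3)·0.051^3·0.949^4 = 0.0037657
Total = 0.3065831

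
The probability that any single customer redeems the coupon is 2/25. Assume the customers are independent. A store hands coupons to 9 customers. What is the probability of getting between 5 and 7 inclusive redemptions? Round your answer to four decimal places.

X ~ Binomial(9, 0.08); P(5 ≤ X ≤ 7) = Σ C(9,k) p^k (1−p)^(9−k) over k:
  k=5: C(9,5)·0.08^5·0.92^4 = 0.000296
  k=6: C(9,6)·0.08^6·0.92^3 = 0.000017
  k=7: C(9,7)·0.08^7·0.92^2 = 0.000001
Total = 0.000314

0.0003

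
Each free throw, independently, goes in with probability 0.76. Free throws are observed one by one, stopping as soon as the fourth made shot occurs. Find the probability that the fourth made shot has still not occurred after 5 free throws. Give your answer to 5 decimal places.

0.34610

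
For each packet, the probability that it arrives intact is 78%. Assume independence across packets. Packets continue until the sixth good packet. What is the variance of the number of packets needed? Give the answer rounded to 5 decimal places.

2.16963

Y = total packets until the sixth success; negative binomial with r=6, p=0.78.
Var(Y) = r(1−p)/p² = 6·0.22 / 0.78² = 2.1696252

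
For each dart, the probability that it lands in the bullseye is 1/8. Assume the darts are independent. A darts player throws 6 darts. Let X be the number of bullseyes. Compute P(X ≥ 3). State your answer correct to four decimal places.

0.0291

X ~ Binomial(6, 0.125); P(X ≥ 3) = Σ C(6,k) p^k (1−p)^(6−k) over k:
  k=3: C(6,3)·0.125^3·0.875^3 = 0.026169
  k=4: C(6,4)·0.125^4·0.875^2 = 0.002804
  k=5: C(6,5)·0.125^5·0.875^1 = 0.000160
  k=6: C(6,6)·0.125^6·0.875^0 = 0.000004
Total = 0.029137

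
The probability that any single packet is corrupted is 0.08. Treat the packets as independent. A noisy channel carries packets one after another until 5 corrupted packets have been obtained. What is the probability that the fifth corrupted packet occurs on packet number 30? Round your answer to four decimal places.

Y = trial on which the fifth success occurs; negative binomial, r=5, p=0.08.
P(Y=30) = C(29,4) · p^5 · (1−p)^25
= 23751 · 3.2768e-06 · 0.12436 = 0.009679

0.0097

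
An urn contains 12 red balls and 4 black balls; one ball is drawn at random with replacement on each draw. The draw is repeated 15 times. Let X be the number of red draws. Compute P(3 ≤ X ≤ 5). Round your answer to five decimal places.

0.00079

X ~ Binomial(15, 0.75); P(3 ≤ X ≤ 5) = Σ C(15,k) p^k (1−p)^(15−k) over k:
  k=3: C(15,3)·0.75^3·0.25^12 = 0.0000114
  k=4: C(15,4)·0.75^4·0.25^11 = 0.0001030
  k=5: C(15,5)·0.75^5·0.25^10 = 0.0006796
Total = 0.0007940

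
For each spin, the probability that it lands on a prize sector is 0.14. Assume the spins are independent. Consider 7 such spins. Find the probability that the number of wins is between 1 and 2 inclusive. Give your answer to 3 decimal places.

0.590

X ~ Binomial(7, 0.14); P(1 ≤ X ≤ 2) = Σ C(7,k) p^k (1−p)^(7−k) over k:
  k=1: C(7,1)·0.14^1·0.86^6 = 0.39648
  k=2: C(7,2)·0.14^2·0.86^5 = 0.19363
Total = 0.59010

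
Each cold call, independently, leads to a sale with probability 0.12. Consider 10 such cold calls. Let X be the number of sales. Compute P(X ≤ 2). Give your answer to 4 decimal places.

0.8913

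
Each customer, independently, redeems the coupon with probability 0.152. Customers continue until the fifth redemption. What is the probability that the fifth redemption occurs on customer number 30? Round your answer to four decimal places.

0.0312

Y = trial on which the fifth success occurs; negative binomial, r=5, p=0.152.
P(Y=30) = C(29,4) · p^5 · (1−p)^25
= 23751 · 8.1137e-05 · 0.016214 = 0.031246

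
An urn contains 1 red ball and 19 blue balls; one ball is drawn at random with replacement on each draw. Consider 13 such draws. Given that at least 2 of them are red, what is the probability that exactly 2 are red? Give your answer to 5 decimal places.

0.81903

X ~ Binomial(13, 0.05). Want P(X=2 | X≥2) = P(X=2) / P(X≥2).
P(X=2) = C(13,2)·0.05^2·0.95^11 = 0.1109160
P(X≥2) = 1 − 0.5133421 − 0.3512341 = 0.1354239
Ratio = 0.1109160 / 0.1354239 = 0.8190286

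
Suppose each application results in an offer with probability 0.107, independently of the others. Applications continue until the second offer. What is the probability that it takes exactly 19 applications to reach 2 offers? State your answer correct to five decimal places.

0.03010

Y = trial on which the second success occurs; negative binomial, r=2, p=0.107.
P(Y=19) = C(18,1) · p^2 · (1−p)^17
= 18 · 0.011449 · 0.14604 = 0.0300964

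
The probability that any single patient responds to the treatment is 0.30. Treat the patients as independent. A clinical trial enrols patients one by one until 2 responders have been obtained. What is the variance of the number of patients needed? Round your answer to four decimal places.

Y = total patients until the second success; negative binomial with r=2, p=0.30.
Var(Y) = r(1−p)/p² = 2·0.70 / 0.30² = 15.555556

15.5556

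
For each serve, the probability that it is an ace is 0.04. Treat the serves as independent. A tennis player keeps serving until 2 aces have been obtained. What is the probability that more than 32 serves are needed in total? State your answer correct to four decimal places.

0.6319

Needing more than 32 serves ⇔ fewer than 2 successes in the first 32. With X ~ Binomial(32, 0.04), P(Y > 32) = P(X ≤ 1).
  k=0: C(32,0)·0.04^0·0.96^32 = 0.270819
  k=1: C(32,1)·0.04^1·0.96^31 = 0.361092
P(X ≤ 1) = 0.631911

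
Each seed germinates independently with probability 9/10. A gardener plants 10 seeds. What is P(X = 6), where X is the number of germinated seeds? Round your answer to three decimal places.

X ~ Binomial(n=10, p=0.90).
P(X=6) = C(10,6) · p^6 · (1−p)^4
= 210 · 0.53144 · 0.0001 = 0.01116

0.011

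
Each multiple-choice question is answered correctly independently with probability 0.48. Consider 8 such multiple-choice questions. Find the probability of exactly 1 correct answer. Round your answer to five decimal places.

0.03948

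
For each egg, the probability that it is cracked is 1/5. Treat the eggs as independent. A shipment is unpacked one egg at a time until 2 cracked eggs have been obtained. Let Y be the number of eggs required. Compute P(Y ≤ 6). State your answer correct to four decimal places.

0.3446

Finishing within 6 eggs ⇔ at least 2 successes in the first 6. With X ~ Binomial(6, 0.20), P(Y ≤ 6) = 1 − P(X ≤ 1).
  k=0: C(6,0)·0.20^0·0.80^6 = 0.262144
  k=1: C(6,1)·0.20^1·0.80^5 = 0.393216
1 − 0.655360 = 0.344640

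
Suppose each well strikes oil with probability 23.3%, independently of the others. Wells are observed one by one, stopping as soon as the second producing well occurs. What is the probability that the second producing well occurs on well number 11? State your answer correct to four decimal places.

Y = trial on which the second success occurs; negative binomial, r=2, p=0.233.
P(Y=11) = C(10,1) · p^2 · (1−p)^9
= 10 · 0.054289 · 0.091867 = 0.049874

0.0499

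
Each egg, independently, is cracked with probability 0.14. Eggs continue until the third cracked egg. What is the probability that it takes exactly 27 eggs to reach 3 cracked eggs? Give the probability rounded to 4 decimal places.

Y = trial on which the third success occurs; negative binomial, r=3, p=0.14.
P(Y=27) = C(26,2) · p^3 · (1−p)^24
= 325 · 0.002744 · 0.026789 = 0.023891

0.0239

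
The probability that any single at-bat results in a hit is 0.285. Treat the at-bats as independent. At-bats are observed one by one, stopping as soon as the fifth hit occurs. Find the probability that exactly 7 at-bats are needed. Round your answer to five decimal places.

0.01442

Y = trial on which the fifth success occurs; negative binomial, r=5, p=0.285.
P(Y=7) = C(6,4) · p^5 · (1−p)^2
= 15 · 0.0018803 · 0.51123 = 0.0144188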